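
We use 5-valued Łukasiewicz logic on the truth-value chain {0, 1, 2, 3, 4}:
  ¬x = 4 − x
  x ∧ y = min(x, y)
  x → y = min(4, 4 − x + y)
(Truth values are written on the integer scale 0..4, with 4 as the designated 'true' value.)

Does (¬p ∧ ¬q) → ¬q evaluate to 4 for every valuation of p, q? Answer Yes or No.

At p = 4, q = 2, for instance:
¬p = ¬4 = 0
¬q = ¬2 = 2
¬p ∧ ¬q = 0 ∧ 2 = 0
(¬p ∧ ¬q) → ¬q = 0 → 2 = 4
and checking the remaining 24 assignments likewise gives ≥ 4 in every case.

Yes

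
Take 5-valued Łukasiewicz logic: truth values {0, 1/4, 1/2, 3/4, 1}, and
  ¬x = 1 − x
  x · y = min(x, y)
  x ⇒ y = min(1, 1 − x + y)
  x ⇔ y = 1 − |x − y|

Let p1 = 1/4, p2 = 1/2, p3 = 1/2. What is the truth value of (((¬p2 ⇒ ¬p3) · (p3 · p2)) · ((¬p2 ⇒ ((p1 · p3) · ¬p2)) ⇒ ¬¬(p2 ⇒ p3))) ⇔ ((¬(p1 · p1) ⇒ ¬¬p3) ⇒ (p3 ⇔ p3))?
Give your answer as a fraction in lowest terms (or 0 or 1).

1/2

¬p2 = ¬1/2 = 1/2
¬p3 = ¬1/2 = 1/2
¬p2 ⇒ ¬p3 = 1/2 ⇒ 1/2 = 1
p3 · p2 = 1/2 · 1/2 = 1/2
(¬p2 ⇒ ¬p3) · (p3 · p2) = 1 · 1/2 = 1/2
¬p2 = ¬1/2 = 1/2
p1 · p3 = 1/4 · 1/2 = 1/4
¬p2 = ¬1/2 = 1/2
(p1 · p3) · ¬p2 = 1/4 · 1/2 = 1/4
¬p2 ⇒ ((p1 · p3) · ¬p2) = 1/2 ⇒ 1/4 = 3/4
p2 ⇒ p3 = 1/2 ⇒ 1/2 = 1
¬(p2 ⇒ p3) = ¬1 = 0
¬¬(p2 ⇒ p3) = ¬0 = 1
(¬p2 ⇒ ((p1 · p3) · ¬p2)) ⇒ ¬¬(p2 ⇒ p3) = 3/4 ⇒ 1 = 1
((¬p2 ⇒ ¬p3) · (p3 · p2)) · ((¬p2 ⇒ ((p1 · p3) · ¬p2)) ⇒ ¬¬(p2 ⇒ p3)) = 1/2 · 1 = 1/2
p1 · p1 = 1/4 · 1/4 = 1/4
¬(p1 · p1) = ¬1/4 = 3/4
¬p3 = ¬1/2 = 1/2
¬¬p3 = ¬1/2 = 1/2
¬(p1 · p1) ⇒ ¬¬p3 = 3/4 ⇒ 1/2 = 3/4
p3 ⇔ p3 = 1/2 ⇔ 1/2 = 1
(¬(p1 · p1) ⇒ ¬¬p3) ⇒ (p3 ⇔ p3) = 3/4 ⇒ 1 = 1
(((¬p2 ⇒ ¬p3) · (p3 · p2)) · ((¬p2 ⇒ ((p1 · p3) · ¬p2)) ⇒ ¬¬(p2 ⇒ p3))) ⇔ ((¬(p1 · p1) ⇒ ¬¬p3) ⇒ (p3 ⇔ p3)) = 1/2 ⇔ 1 = 1/2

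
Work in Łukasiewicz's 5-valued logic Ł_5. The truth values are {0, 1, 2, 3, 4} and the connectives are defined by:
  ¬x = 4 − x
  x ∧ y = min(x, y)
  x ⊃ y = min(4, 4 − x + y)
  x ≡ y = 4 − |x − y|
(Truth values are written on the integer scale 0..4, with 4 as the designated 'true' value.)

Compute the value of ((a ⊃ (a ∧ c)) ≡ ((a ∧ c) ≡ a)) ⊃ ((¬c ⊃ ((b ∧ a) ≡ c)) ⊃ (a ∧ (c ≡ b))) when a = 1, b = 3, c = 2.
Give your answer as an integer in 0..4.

a ∧ c = 1 ∧ 2 = 1
a ⊃ (a ∧ c) = 1 ⊃ 1 = 4
a ∧ c = 1 ∧ 2 = 1
(a ∧ c) ≡ a = 1 ≡ 1 = 4
(a ⊃ (a ∧ c)) ≡ ((a ∧ c) ≡ a) = 4 ≡ 4 = 4
¬c = ¬2 = 2
b ∧ a = 3 ∧ 1 = 1
(b ∧ a) ≡ c = 1 ≡ 2 = 3
¬c ⊃ ((b ∧ a) ≡ c) = 2 ⊃ 3 = 4
c ≡ b = 2 ≡ 3 = 3
a ∧ (c ≡ b) = 1 ∧ 3 = 1
(¬c ⊃ ((b ∧ a) ≡ c)) ⊃ (a ∧ (c ≡ b)) = 4 ⊃ 1 = 1
((a ⊃ (a ∧ c)) ≡ ((a ∧ c) ≡ a)) ⊃ ((¬c ⊃ ((b ∧ a) ≡ c)) ⊃ (a ∧ (c ≡ b))) = 4 ⊃ 1 = 1

1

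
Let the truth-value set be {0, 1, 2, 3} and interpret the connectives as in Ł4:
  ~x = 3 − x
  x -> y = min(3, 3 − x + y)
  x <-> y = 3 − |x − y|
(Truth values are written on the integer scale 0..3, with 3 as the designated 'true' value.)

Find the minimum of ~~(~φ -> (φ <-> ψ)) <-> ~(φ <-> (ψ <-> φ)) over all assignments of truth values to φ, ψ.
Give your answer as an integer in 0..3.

Take φ = 2, ψ = 1:
~φ = ~2 = 1
φ <-> ψ = 2 <-> 1 = 2
~φ -> (φ <-> ψ) = 1 -> 2 = 3
~(~φ -> (φ <-> ψ)) = ~3 = 0
~~(~φ -> (φ <-> ψ)) = ~0 = 3
ψ <-> φ = 1 <-> 2 = 2
φ <-> (ψ <-> φ) = 2 <-> 2 = 3
~(φ <-> (ψ <-> φ)) = ~3 = 0
~~(~φ -> (φ <-> ψ)) <-> ~(φ <-> (ψ <-> φ)) = 3 <-> 0 = 0
No assignment yields a value below 0, so this is the minimum.

0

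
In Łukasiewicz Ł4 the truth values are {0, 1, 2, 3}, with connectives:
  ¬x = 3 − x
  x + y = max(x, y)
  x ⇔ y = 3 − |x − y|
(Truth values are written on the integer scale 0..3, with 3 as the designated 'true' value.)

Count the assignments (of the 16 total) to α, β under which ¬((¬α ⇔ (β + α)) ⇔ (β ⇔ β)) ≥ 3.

α = 0, β = 0 ↦ 3  ≥
α = 0, β = 1 ↦ 2  <
α = 0, β = 2 ↦ 1  <
α = 0, β = 3 ↦ 0  <
α = 1, β = 0 ↦ 1  <
α = 1, β = 1 ↦ 1  <
α = 1, β = 2 ↦ 0  <
α = 1, β = 3 ↦ 1  <
α = 2, β = 0 ↦ 1  <
α = 2, β = 1 ↦ 1  <
α = 2, β = 2 ↦ 1  <
α = 2, β = 3 ↦ 2  <
α = 3, β = 0 ↦ 3  ≥
α = 3, β = 1 ↦ 3  ≥
α = 3, β = 2 ↦ 3  ≥
α = 3, β = 3 ↦ 3  ≥
So 5 of the 16 assignments meet the threshold.

5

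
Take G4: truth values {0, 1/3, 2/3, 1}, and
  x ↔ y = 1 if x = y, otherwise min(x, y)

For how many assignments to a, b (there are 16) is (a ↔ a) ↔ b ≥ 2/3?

a = 0, b = 0 ↦ 0  <
a = 0, b = 1/3 ↦ 1/3  <
a = 0, b = 2/3 ↦ 2/3  ≥
a = 0, b = 1 ↦ 1  ≥
a = 1/3, b = 0 ↦ 0  <
a = 1/3, b = 1/3 ↦ 1/3  <
a = 1/3, b = 2/3 ↦ 2/3  ≥
a = 1/3, b = 1 ↦ 1  ≥
a = 2/3, b = 0 ↦ 0  <
a = 2/3, b = 1/3 ↦ 1/3  <
a = 2/3, b = 2/3 ↦ 2/3  ≥
a = 2/3, b = 1 ↦ 1  ≥
a = 1, b = 0 ↦ 0  <
a = 1, b = 1/3 ↦ 1/3  <
a = 1, b = 2/3 ↦ 2/3  ≥
a = 1, b = 1 ↦ 1  ≥
So 8 of the 16 assignments meet the threshold.

8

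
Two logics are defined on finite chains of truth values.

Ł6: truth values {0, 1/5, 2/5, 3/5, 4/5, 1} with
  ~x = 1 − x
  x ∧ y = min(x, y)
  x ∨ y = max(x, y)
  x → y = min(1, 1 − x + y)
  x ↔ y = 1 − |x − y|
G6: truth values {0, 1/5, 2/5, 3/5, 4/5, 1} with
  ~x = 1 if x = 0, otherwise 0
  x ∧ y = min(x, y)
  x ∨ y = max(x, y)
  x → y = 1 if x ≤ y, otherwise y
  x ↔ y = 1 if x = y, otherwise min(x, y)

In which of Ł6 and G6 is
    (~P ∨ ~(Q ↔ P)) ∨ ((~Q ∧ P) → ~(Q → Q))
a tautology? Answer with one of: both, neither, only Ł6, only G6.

only G6

In Ł6: at P = 1/5, Q = 0 the value is 4/5 — not a tautology.
In G6: every assignment gives 1 — tautology.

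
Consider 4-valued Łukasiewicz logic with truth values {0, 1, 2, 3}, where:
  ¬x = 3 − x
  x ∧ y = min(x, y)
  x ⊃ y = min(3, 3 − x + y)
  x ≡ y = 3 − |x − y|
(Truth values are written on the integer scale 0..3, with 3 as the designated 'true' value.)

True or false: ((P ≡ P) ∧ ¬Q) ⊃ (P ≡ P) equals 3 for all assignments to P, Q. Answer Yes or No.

P = 0, Q = 0 ↦ 3
P = 0, Q = 1 ↦ 3
P = 0, Q = 2 ↦ 3
P = 0, Q = 3 ↦ 3
P = 1, Q = 0 ↦ 3
P = 1, Q = 1 ↦ 3
P = 1, Q = 2 ↦ 3
P = 1, Q = 3 ↦ 3
P = 2, Q = 0 ↦ 3
P = 2, Q = 1 ↦ 3
P = 2, Q = 2 ↦ 3
P = 2, Q = 3 ↦ 3
P = 3, Q = 0 ↦ 3
P = 3, Q = 1 ↦ 3
P = 3, Q = 2 ↦ 3
P = 3, Q = 3 ↦ 3
Every assignment gives a value ≥ 3.

Yes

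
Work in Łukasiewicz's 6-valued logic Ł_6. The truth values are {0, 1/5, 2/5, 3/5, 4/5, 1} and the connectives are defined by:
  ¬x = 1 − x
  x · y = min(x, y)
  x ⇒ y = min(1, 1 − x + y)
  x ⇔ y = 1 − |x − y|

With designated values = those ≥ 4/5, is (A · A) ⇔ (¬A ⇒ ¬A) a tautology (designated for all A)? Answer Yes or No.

No

Counterexample: take A = 0.
A · A = 0 · 0 = 0
¬A = ¬0 = 1
¬A = ¬0 = 1
¬A ⇒ ¬A = 1 ⇒ 1 = 1
(A · A) ⇔ (¬A ⇒ ¬A) = 0 ⇔ 1 = 0
This gives 0, which is below 4/5.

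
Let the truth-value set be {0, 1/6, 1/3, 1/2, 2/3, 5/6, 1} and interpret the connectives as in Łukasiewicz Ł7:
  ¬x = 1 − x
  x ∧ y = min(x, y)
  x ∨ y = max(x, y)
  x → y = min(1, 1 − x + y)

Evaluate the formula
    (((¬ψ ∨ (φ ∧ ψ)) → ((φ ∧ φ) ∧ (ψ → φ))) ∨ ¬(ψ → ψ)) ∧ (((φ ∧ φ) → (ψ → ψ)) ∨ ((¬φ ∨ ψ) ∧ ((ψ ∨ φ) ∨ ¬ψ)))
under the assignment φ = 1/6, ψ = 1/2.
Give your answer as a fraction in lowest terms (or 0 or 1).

¬ψ = ¬1/2 = 1/2
φ ∧ ψ = 1/6 ∧ 1/2 = 1/6
¬ψ ∨ (φ ∧ ψ) = 1/2 ∨ 1/6 = 1/2
φ ∧ φ = 1/6 ∧ 1/6 = 1/6
ψ → φ = 1/2 → 1/6 = 2/3
(φ ∧ φ) ∧ (ψ → φ) = 1/6 ∧ 2/3 = 1/6
(¬ψ ∨ (φ ∧ ψ)) → ((φ ∧ φ) ∧ (ψ → φ)) = 1/2 → 1/6 = 2/3
ψ → ψ = 1/2 → 1/2 = 1
¬(ψ → ψ) = ¬1 = 0
((¬ψ ∨ (φ ∧ ψ)) → ((φ ∧ φ) ∧ (ψ → φ))) ∨ ¬(ψ → ψ) = 2/3 ∨ 0 = 2/3
φ ∧ φ = 1/6 ∧ 1/6 = 1/6
ψ → ψ = 1/2 → 1/2 = 1
(φ ∧ φ) → (ψ → ψ) = 1/6 → 1 = 1
¬φ = ¬1/6 = 5/6
¬φ ∨ ψ = 5/6 ∨ 1/2 = 5/6
ψ ∨ φ = 1/2 ∨ 1/6 = 1/2
¬ψ = ¬1/2 = 1/2
(ψ ∨ φ) ∨ ¬ψ = 1/2 ∨ 1/2 = 1/2
(¬φ ∨ ψ) ∧ ((ψ ∨ φ) ∨ ¬ψ) = 5/6 ∧ 1/2 = 1/2
((φ ∧ φ) → (ψ → ψ)) ∨ ((¬φ ∨ ψ) ∧ ((ψ ∨ φ) ∨ ¬ψ)) = 1 ∨ 1/2 = 1
(((¬ψ ∨ (φ ∧ ψ)) → ((φ ∧ φ) ∧ (ψ → φ))) ∨ ¬(ψ → ψ)) ∧ (((φ ∧ φ) → (ψ → ψ)) ∨ ((¬φ ∨ ψ) ∧ ((ψ ∨ φ) ∨ ¬ψ))) = 2/3 ∧ 1 = 2/3

2/3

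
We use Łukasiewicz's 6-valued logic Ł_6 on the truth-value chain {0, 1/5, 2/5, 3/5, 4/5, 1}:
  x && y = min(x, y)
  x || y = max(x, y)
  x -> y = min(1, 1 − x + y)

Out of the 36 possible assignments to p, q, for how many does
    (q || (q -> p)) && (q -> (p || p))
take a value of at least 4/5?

26

value 1: 21 assignments (counts)
value 4/5: 5 assignments (counts)
value 3/5: 4 assignments
value 2/5: 3 assignments
value 1/5: 2 assignments
value 0: 1 assignment
So 26 of the 36 assignments meet the threshold.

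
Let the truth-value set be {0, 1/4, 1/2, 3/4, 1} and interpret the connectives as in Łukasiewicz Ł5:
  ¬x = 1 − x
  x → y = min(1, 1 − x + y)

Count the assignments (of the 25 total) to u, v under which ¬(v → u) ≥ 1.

1

value 1: 1 assignment (counts)
value 3/4: 2 assignments
value 1/2: 3 assignments
value 1/4: 4 assignments
value 0: 15 assignments
So 1 of the 25 assignments meets the threshold.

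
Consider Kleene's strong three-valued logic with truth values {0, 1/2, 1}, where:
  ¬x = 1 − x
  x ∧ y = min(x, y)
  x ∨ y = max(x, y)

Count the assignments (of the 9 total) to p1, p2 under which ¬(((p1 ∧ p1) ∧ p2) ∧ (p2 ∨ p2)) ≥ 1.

5

p1 = 0, p2 = 0 ↦ 1  ≥
p1 = 0, p2 = 1/2 ↦ 1  ≥
p1 = 0, p2 = 1 ↦ 1  ≥
p1 = 1/2, p2 = 0 ↦ 1  ≥
p1 = 1/2, p2 = 1/2 ↦ 1/2  <
p1 = 1/2, p2 = 1 ↦ 1/2  <
p1 = 1, p2 = 0 ↦ 1  ≥
p1 = 1, p2 = 1/2 ↦ 1/2  <
p1 = 1, p2 = 1 ↦ 0  <
So 5 of the 9 assignments meet the threshold.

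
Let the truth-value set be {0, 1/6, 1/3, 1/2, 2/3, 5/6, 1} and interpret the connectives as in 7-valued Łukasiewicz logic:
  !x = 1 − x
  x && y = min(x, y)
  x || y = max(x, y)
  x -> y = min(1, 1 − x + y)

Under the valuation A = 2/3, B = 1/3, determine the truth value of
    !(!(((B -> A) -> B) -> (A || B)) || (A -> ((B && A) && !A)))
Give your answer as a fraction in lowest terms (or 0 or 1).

1/3

B -> A = 1/3 -> 2/3 = 1
(B -> A) -> B = 1 -> 1/3 = 1/3
A || B = 2/3 || 1/3 = 2/3
((B -> A) -> B) -> (A || B) = 1/3 -> 2/3 = 1
!(((B -> A) -> B) -> (A || B)) = !1 = 0
B && A = 1/3 && 2/3 = 1/3
!A = !2/3 = 1/3
(B && A) && !A = 1/3 && 1/3 = 1/3
A -> ((B && A) && !A) = 2/3 -> 1/3 = 2/3
!(((B -> A) -> B) -> (A || B)) || (A -> ((B && A) && !A)) = 0 || 2/3 = 2/3
!(!(((B -> A) -> B) -> (A || B)) || (A -> ((B && A) && !A))) = !2/3 = 1/3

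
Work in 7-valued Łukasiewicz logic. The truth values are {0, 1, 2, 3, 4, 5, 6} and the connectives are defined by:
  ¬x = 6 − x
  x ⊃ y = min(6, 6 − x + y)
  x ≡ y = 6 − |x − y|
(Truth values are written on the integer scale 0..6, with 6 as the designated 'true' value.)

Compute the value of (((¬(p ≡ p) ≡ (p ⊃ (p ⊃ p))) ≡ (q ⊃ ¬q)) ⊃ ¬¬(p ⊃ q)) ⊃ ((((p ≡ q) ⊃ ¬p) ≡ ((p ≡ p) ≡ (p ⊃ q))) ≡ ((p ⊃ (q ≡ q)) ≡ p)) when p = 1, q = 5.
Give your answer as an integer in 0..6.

p ≡ p = 1 ≡ 1 = 6
¬(p ≡ p) = ¬6 = 0
p ⊃ p = 1 ⊃ 1 = 6
p ⊃ (p ⊃ p) = 1 ⊃ 6 = 6
¬(p ≡ p) ≡ (p ⊃ (p ⊃ p)) = 0 ≡ 6 = 0
¬q = ¬5 = 1
q ⊃ ¬q = 5 ⊃ 1 = 2
(¬(p ≡ p) ≡ (p ⊃ (p ⊃ p))) ≡ (q ⊃ ¬q) = 0 ≡ 2 = 4
p ⊃ q = 1 ⊃ 5 = 6
¬(p ⊃ q) = ¬6 = 0
¬¬(p ⊃ q) = ¬0 = 6
((¬(p ≡ p) ≡ (p ⊃ (p ⊃ p))) ≡ (q ⊃ ¬q)) ⊃ ¬¬(p ⊃ q) = 4 ⊃ 6 = 6
p ≡ q = 1 ≡ 5 = 2
¬p = ¬1 = 5
(p ≡ q) ⊃ ¬p = 2 ⊃ 5 = 6
p ≡ p = 1 ≡ 1 = 6
p ⊃ q = 1 ⊃ 5 = 6
(p ≡ p) ≡ (p ⊃ q) = 6 ≡ 6 = 6
((p ≡ q) ⊃ ¬p) ≡ ((p ≡ p) ≡ (p ⊃ q)) = 6 ≡ 6 = 6
q ≡ q = 5 ≡ 5 = 6
p ⊃ (q ≡ q) = 1 ⊃ 6 = 6
(p ⊃ (q ≡ q)) ≡ p = 6 ≡ 1 = 1
(((p ≡ q) ⊃ ¬p) ≡ ((p ≡ p) ≡ (p ⊃ q))) ≡ ((p ⊃ (q ≡ q)) ≡ p) = 6 ≡ 1 = 1
(((¬(p ≡ p) ≡ (p ⊃ (p ⊃ p))) ≡ (q ⊃ ¬q)) ⊃ ¬¬(p ⊃ q)) ⊃ ((((p ≡ q) ⊃ ¬p) ≡ ((p ≡ p) ≡ (p ⊃ q))) ≡ ((p ⊃ (q ≡ q)) ≡ p)) = 6 ⊃ 1 = 1

1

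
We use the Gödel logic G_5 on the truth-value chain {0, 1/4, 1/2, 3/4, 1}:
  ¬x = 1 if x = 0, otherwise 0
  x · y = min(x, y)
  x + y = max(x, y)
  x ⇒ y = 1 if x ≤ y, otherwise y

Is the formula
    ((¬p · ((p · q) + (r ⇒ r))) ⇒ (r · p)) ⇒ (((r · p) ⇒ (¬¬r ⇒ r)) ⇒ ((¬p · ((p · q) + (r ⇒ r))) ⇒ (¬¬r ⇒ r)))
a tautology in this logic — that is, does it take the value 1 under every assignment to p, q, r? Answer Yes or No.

At p = 1/4, q = 0, r = 0, for instance:
¬p = ¬1/4 = 0
p · q = 1/4 · 0 = 0
r ⇒ r = 0 ⇒ 0 = 1
(p · q) + (r ⇒ r) = 0 + 1 = 1
¬p · ((p · q) + (r ⇒ r)) = 0 · 1 = 0
r · p = 0 · 1/4 = 0
(¬p · ((p · q) + (r ⇒ r))) ⇒ (r · p) = 0 ⇒ 0 = 1
¬r = ¬0 = 1
¬¬r = ¬1 = 0
¬¬r ⇒ r = 0 ⇒ 0 = 1
(r · p) ⇒ (¬¬r ⇒ r) = 0 ⇒ 1 = 1
(¬p · ((p · q) + (r ⇒ r))) ⇒ (¬¬r ⇒ r) = 0 ⇒ 1 = 1
((r · p) ⇒ (¬¬r ⇒ r)) ⇒ ((¬p · ((p · q) + (r ⇒ r))) ⇒ (¬¬r ⇒ r)) = 1 ⇒ 1 = 1
((¬p · ((p · q) + (r ⇒ r))) ⇒ (r · p)) ⇒ (((r · p) ⇒ (¬¬r ⇒ r)) ⇒ ((¬p · ((p · q) + (r ⇒ r))) ⇒ (¬¬r ⇒ r))) = 1 ⇒ 1 = 1
and checking the remaining 124 assignments likewise gives ≥ 1 in every case.

Yes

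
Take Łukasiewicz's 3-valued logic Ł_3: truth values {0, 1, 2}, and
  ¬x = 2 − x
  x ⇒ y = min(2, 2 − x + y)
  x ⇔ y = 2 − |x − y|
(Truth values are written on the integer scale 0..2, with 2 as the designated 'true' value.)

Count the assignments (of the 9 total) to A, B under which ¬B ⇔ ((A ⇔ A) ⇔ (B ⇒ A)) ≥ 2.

A = 0, B = 0 ↦ 2  ≥
A = 0, B = 1 ↦ 2  ≥
A = 0, B = 2 ↦ 2  ≥
A = 1, B = 0 ↦ 2  ≥
A = 1, B = 1 ↦ 1  <
A = 1, B = 2 ↦ 1  <
A = 2, B = 0 ↦ 2  ≥
A = 2, B = 1 ↦ 1  <
A = 2, B = 2 ↦ 0  <
So 5 of the 9 assignments meet the threshold.

5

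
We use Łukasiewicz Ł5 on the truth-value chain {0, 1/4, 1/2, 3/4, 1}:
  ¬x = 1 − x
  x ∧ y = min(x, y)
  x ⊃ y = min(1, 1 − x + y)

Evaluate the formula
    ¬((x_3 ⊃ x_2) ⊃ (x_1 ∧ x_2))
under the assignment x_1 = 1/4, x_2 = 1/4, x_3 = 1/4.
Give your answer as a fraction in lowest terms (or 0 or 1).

x_3 ⊃ x_2 = 1/4 ⊃ 1/4 = 1
x_1 ∧ x_2 = 1/4 ∧ 1/4 = 1/4
(x_3 ⊃ x_2) ⊃ (x_1 ∧ x_2) = 1 ⊃ 1/4 = 1/4
¬((x_3 ⊃ x_2) ⊃ (x_1 ∧ x_2)) = ¬1/4 = 3/4

3/4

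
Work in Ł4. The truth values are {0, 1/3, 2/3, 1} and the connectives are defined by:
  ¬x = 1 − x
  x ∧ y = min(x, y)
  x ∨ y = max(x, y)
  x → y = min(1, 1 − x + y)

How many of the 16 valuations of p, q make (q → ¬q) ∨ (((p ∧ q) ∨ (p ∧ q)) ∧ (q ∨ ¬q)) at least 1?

p = 0, q = 0 ↦ 1  ≥
p = 0, q = 1/3 ↦ 1  ≥
p = 0, q = 2/3 ↦ 2/3  <
p = 0, q = 1 ↦ 0  <
p = 1/3, q = 0 ↦ 1  ≥
p = 1/3, q = 1/3 ↦ 1  ≥
p = 1/3, q = 2/3 ↦ 2/3  <
p = 1/3, q = 1 ↦ 1/3  <
p = 2/3, q = 0 ↦ 1  ≥
p = 2/3, q = 1/3 ↦ 1  ≥
p = 2/3, q = 2/3 ↦ 2/3  <
p = 2/3, q = 1 ↦ 2/3  <
p = 1, q = 0 ↦ 1  ≥
p = 1, q = 1/3 ↦ 1  ≥
p = 1, q = 2/3 ↦ 2/3  <
p = 1, q = 1 ↦ 1  ≥
So 9 of the 16 assignments meet the threshold.

9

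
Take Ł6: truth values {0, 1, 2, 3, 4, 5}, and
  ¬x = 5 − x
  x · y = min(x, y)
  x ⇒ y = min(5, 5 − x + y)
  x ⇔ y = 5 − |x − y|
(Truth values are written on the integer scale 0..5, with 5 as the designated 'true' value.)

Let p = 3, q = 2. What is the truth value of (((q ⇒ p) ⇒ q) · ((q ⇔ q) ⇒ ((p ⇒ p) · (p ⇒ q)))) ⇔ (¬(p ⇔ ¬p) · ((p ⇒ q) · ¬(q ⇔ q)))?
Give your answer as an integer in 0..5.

3

q ⇒ p = 2 ⇒ 3 = 5
(q ⇒ p) ⇒ q = 5 ⇒ 2 = 2
q ⇔ q = 2 ⇔ 2 = 5
p ⇒ p = 3 ⇒ 3 = 5
p ⇒ q = 3 ⇒ 2 = 4
(p ⇒ p) · (p ⇒ q) = 5 · 4 = 4
(q ⇔ q) ⇒ ((p ⇒ p) · (p ⇒ q)) = 5 ⇒ 4 = 4
((q ⇒ p) ⇒ q) · ((q ⇔ q) ⇒ ((p ⇒ p) · (p ⇒ q))) = 2 · 4 = 2
¬p = ¬3 = 2
p ⇔ ¬p = 3 ⇔ 2 = 4
¬(p ⇔ ¬p) = ¬4 = 1
p ⇒ q = 3 ⇒ 2 = 4
q ⇔ q = 2 ⇔ 2 = 5
¬(q ⇔ q) = ¬5 = 0
(p ⇒ q) · ¬(q ⇔ q) = 4 · 0 = 0
¬(p ⇔ ¬p) · ((p ⇒ q) · ¬(q ⇔ q)) = 1 · 0 = 0
(((q ⇒ p) ⇒ q) · ((q ⇔ q) ⇒ ((p ⇒ p) · (p ⇒ q)))) ⇔ (¬(p ⇔ ¬p) · ((p ⇒ q) · ¬(q ⇔ q))) = 2 ⇔ 0 = 3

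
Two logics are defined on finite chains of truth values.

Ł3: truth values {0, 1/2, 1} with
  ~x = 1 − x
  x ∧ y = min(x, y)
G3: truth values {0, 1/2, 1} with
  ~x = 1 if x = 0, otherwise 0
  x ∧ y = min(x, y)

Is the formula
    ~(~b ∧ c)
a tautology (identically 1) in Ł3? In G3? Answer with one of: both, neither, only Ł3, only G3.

neither

In Ł3: at b = 0, c = 1/2 the value is 1/2 — not a tautology.
In G3: at b = 0, c = 1/2 the value is 0 — not a tautology.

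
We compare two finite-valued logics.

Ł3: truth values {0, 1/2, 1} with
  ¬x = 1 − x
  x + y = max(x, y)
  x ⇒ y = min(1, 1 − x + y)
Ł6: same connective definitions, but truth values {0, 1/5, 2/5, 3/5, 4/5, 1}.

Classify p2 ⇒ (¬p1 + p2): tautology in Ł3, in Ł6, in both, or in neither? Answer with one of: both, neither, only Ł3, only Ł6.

In Ł3: every assignment gives 1 — tautology.
In Ł6: every assignment gives 1 — tautology.

both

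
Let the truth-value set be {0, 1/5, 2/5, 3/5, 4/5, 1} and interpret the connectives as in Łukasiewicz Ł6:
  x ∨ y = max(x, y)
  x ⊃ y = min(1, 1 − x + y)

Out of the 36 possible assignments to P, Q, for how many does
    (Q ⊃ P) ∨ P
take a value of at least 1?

value 1: 21 assignments (counts)
value 4/5: 5 assignments
value 3/5: 4 assignments
value 2/5: 3 assignments
value 1/5: 2 assignments
value 0: 1 assignment
So 21 of the 36 assignments meet the threshold.

21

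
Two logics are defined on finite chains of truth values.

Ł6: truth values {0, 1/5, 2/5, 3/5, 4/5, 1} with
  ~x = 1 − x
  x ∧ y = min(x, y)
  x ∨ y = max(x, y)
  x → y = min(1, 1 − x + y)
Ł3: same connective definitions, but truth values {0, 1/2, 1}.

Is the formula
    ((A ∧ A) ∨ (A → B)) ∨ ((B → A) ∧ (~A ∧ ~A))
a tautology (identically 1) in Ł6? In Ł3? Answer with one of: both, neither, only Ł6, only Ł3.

neither

In Ł6: at A = 1/5, B = 0 the value is 4/5 — not a tautology.
In Ł3: at A = 1/2, B = 0 the value is 1/2 — not a tautology.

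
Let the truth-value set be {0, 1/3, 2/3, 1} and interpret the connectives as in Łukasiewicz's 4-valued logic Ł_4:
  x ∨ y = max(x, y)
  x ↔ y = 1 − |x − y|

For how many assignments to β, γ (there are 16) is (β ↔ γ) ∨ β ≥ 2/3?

13

β = 0, γ = 0 ↦ 1  ≥
β = 0, γ = 1/3 ↦ 2/3  ≥
β = 0, γ = 2/3 ↦ 1/3  <
β = 0, γ = 1 ↦ 0  <
β = 1/3, γ = 0 ↦ 2/3  ≥
β = 1/3, γ = 1/3 ↦ 1  ≥
β = 1/3, γ = 2/3 ↦ 2/3  ≥
β = 1/3, γ = 1 ↦ 1/3  <
β = 2/3, γ = 0 ↦ 2/3  ≥
β = 2/3, γ = 1/3 ↦ 2/3  ≥
β = 2/3, γ = 2/3 ↦ 1  ≥
β = 2/3, γ = 1 ↦ 2/3  ≥
β = 1, γ = 0 ↦ 1  ≥
β = 1, γ = 1/3 ↦ 1  ≥
β = 1, γ = 2/3 ↦ 1  ≥
β = 1, γ = 1 ↦ 1  ≥
So 13 of the 16 assignments meet the threshold.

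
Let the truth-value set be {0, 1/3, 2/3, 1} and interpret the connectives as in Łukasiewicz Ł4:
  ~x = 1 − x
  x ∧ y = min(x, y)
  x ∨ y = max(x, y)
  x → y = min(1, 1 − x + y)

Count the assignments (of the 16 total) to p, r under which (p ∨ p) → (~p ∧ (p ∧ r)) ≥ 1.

7

p = 0, r = 0 ↦ 1  ≥
p = 0, r = 1/3 ↦ 1  ≥
p = 0, r = 2/3 ↦ 1  ≥
p = 0, r = 1 ↦ 1  ≥
p = 1/3, r = 0 ↦ 2/3  <
p = 1/3, r = 1/3 ↦ 1  ≥
p = 1/3, r = 2/3 ↦ 1  ≥
p = 1/3, r = 1 ↦ 1  ≥
p = 2/3, r = 0 ↦ 1/3  <
p = 2/3, r = 1/3 ↦ 2/3  <
p = 2/3, r = 2/3 ↦ 2/3  <
p = 2/3, r = 1 ↦ 2/3  <
p = 1, r = 0 ↦ 0  <
p = 1, r = 1/3 ↦ 0  <
p = 1, r = 2/3 ↦ 0  <
p = 1, r = 1 ↦ 0  <
So 7 of the 16 assignments meet the threshold.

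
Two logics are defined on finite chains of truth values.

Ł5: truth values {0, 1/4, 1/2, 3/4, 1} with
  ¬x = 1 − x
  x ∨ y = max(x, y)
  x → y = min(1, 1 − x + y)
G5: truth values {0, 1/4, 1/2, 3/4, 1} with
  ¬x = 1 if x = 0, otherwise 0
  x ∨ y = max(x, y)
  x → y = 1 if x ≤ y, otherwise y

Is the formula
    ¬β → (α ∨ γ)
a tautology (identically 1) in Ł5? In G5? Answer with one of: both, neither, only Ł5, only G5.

neither

In Ł5: at α = 0, β = 0, γ = 0 the value is 0 — not a tautology.
In G5: at α = 0, β = 0, γ = 0 the value is 0 — not a tautology.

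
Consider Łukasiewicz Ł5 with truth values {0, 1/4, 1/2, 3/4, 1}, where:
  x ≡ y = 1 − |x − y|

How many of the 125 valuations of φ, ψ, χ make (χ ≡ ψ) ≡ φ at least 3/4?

value 1: 25 assignments (counts)
value 3/4: 43 assignments (counts)
value 1/2: 31 assignments
value 1/4: 19 assignments
value 0: 7 assignments
So 68 of the 125 assignments meet the threshold.

68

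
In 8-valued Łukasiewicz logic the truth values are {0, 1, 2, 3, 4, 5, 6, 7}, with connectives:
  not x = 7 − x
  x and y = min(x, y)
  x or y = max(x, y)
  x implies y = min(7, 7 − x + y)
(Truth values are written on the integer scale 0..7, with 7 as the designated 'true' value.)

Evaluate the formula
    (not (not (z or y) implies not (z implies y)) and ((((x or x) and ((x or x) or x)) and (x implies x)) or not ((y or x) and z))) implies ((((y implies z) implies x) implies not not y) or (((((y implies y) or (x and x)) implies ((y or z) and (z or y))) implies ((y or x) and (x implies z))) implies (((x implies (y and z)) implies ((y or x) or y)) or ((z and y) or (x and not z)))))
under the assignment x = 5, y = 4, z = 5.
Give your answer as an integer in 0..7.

z or y = 5 or 4 = 5
not (z or y) = not 5 = 2
z implies y = 5 implies 4 = 6
not (z implies y) = not 6 = 1
not (z or y) implies not (z implies y) = 2 implies 1 = 6
not (not (z or y) implies not (z implies y)) = not 6 = 1
x or x = 5 or 5 = 5
x or x = 5 or 5 = 5
(x or x) or x = 5 or 5 = 5
(x or x) and ((x or x) or x) = 5 and 5 = 5
x implies x = 5 implies 5 = 7
((x or x) and ((x or x) or x)) and (x implies x) = 5 and 7 = 5
y or x = 4 or 5 = 5
(y or x) and z = 5 and 5 = 5
not ((y or x) and z) = not 5 = 2
(((x or x) and ((x or x) or x)) and (x implies x)) or not ((y or x) and z) = 5 or 2 = 5
not (not (z or y) implies not (z implies y)) and ((((x or x) and ((x or x) or x)) and (x implies x)) or not ((y or x) and z)) = 1 and 5 = 1
y implies z = 4 implies 5 = 7
(y implies z) implies x = 7 implies 5 = 5
not y = not 4 = 3
not not y = not 3 = 4
((y implies z) implies x) implies not not y = 5 implies 4 = 6
y implies y = 4 implies 4 = 7
x and x = 5 and 5 = 5
(y implies y) or (x and x) = 7 or 5 = 7
y or z = 4 or 5 = 5
z or y = 5 or 4 = 5
(y or z) and (z or y) = 5 and 5 = 5
((y implies y) or (x and x)) implies ((y or z) and (z or y)) = 7 implies 5 = 5
y or x = 4 or 5 = 5
x implies z = 5 implies 5 = 7
(y or x) and (x implies z) = 5 and 7 = 5
(((y implies y) or (x and x)) implies ((y or z) and (z or y))) implies ((y or x) and (x implies z)) = 5 implies 5 = 7
y and z = 4 and 5 = 4
x implies (y and z) = 5 implies 4 = 6
y or x = 4 or 5 = 5
(y or x) or y = 5 or 4 = 5
(x implies (y and z)) implies ((y or x) or y) = 6 implies 5 = 6
z and y = 5 and 4 = 4
not z = not 5 = 2
x and not z = 5 and 2 = 2
(z and y) or (x and not z) = 4 or 2 = 4
((x implies (y and z)) implies ((y or x) or y)) or ((z and y) or (x and not z)) = 6 or 4 = 6
((((y implies y) or (x and x)) implies ((y or z) and (z or y))) implies ((y or x) and (x implies z))) implies (((x implies (y and z)) implies ((y or x) or y)) or ((z and y) or (x and not z))) = 7 implies 6 = 6
(((y implies z) implies x) implies not not y) or (((((y implies y) or (x and x)) implies ((y or z) and (z or y))) implies ((y or x) and (x implies z))) implies (((x implies (y and z)) implies ((y or x) or y)) or ((z and y) or (x and not z)))) = 6 or 6 = 6
(not (not (z or y) implies not (z implies y)) and ((((x or x) and ((x or x) or x)) and (x implies x)) or not ((y or x) and z))) implies ((((y implies z) implies x) implies not not y) or (((((y implies y) or (x and x)) implies ((y or z) and (z or y))) implies ((y or x) and (x implies z))) implies (((x implies (y and z)) implies ((y or x) or y)) or ((z and y) or (x and not z))))) = 1 implies 6 = 7

7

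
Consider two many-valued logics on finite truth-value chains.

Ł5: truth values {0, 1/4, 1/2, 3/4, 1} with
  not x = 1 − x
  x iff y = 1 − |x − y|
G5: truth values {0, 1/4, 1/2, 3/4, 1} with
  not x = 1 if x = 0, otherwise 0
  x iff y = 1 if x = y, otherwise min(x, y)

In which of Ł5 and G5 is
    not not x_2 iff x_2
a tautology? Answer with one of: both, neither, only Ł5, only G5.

only Ł5

In Ł5: every assignment gives 1 — tautology.
In G5: at x_2 = 1/4 the value is 1/4 — not a tautology.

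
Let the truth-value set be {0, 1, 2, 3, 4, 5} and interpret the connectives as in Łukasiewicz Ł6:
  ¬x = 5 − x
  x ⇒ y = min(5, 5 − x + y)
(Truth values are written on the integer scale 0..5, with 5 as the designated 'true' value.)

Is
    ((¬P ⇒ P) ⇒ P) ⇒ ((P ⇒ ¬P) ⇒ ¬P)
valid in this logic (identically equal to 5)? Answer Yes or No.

P = 0 ↦ 5
P = 1 ↦ 5
P = 2 ↦ 5
P = 3 ↦ 5
P = 4 ↦ 5
P = 5 ↦ 5
Every assignment gives a value ≥ 5.

Yes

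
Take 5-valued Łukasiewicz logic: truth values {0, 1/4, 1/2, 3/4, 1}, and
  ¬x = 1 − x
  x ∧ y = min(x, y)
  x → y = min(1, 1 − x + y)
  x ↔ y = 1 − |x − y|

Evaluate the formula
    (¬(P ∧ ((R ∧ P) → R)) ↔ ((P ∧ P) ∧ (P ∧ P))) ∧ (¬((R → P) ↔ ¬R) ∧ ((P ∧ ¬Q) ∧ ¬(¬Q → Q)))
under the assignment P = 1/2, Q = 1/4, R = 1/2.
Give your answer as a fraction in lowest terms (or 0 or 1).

1/2

R ∧ P = 1/2 ∧ 1/2 = 1/2
(R ∧ P) → R = 1/2 → 1/2 = 1
P ∧ ((R ∧ P) → R) = 1/2 ∧ 1 = 1/2
¬(P ∧ ((R ∧ P) → R)) = ¬1/2 = 1/2
P ∧ P = 1/2 ∧ 1/2 = 1/2
P ∧ P = 1/2 ∧ 1/2 = 1/2
(P ∧ P) ∧ (P ∧ P) = 1/2 ∧ 1/2 = 1/2
¬(P ∧ ((R ∧ P) → R)) ↔ ((P ∧ P) ∧ (P ∧ P)) = 1/2 ↔ 1/2 = 1
R → P = 1/2 → 1/2 = 1
¬R = ¬1/2 = 1/2
(R → P) ↔ ¬R = 1 ↔ 1/2 = 1/2
¬((R → P) ↔ ¬R) = ¬1/2 = 1/2
¬Q = ¬1/4 = 3/4
P ∧ ¬Q = 1/2 ∧ 3/4 = 1/2
¬Q = ¬1/4 = 3/4
¬Q → Q = 3/4 → 1/4 = 1/2
¬(¬Q → Q) = ¬1/2 = 1/2
(P ∧ ¬Q) ∧ ¬(¬Q → Q) = 1/2 ∧ 1/2 = 1/2
¬((R → P) ↔ ¬R) ∧ ((P ∧ ¬Q) ∧ ¬(¬Q → Q)) = 1/2 ∧ 1/2 = 1/2
(¬(P ∧ ((R ∧ P) → R)) ↔ ((P ∧ P) ∧ (P ∧ P))) ∧ (¬((R → P) ↔ ¬R) ∧ ((P ∧ ¬Q) ∧ ¬(¬Q → Q))) = 1 ∧ 1/2 = 1/2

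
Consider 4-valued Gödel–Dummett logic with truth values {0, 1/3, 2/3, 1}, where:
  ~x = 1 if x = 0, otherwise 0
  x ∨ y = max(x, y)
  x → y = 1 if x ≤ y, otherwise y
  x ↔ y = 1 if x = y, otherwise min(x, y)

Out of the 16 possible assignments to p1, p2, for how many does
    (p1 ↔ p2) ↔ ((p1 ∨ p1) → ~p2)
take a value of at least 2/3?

p1 = 0, p2 = 0 ↦ 1  ≥
p1 = 0, p2 = 1/3 ↦ 0  <
p1 = 0, p2 = 2/3 ↦ 0  <
p1 = 0, p2 = 1 ↦ 0  <
p1 = 1/3, p2 = 0 ↦ 0  <
p1 = 1/3, p2 = 1/3 ↦ 0  <
p1 = 1/3, p2 = 2/3 ↦ 0  <
p1 = 1/3, p2 = 1 ↦ 0  <
p1 = 2/3, p2 = 0 ↦ 0  <
p1 = 2/3, p2 = 1/3 ↦ 0  <
p1 = 2/3, p2 = 2/3 ↦ 0  <
p1 = 2/3, p2 = 1 ↦ 0  <
p1 = 1, p2 = 0 ↦ 0  <
p1 = 1, p2 = 1/3 ↦ 0  <
p1 = 1, p2 = 2/3 ↦ 0  <
p1 = 1, p2 = 1 ↦ 0  <
So 1 of the 16 assignments meets the threshold.

1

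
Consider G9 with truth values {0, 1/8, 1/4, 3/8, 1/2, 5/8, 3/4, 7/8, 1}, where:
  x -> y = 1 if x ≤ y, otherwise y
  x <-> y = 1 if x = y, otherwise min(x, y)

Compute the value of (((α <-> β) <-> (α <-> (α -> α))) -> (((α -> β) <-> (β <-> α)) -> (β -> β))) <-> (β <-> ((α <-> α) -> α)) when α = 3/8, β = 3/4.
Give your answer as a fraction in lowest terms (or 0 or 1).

α <-> β = 3/8 <-> 3/4 = 3/8
α -> α = 3/8 -> 3/8 = 1
α <-> (α -> α) = 3/8 <-> 1 = 3/8
(α <-> β) <-> (α <-> (α -> α)) = 3/8 <-> 3/8 = 1
α -> β = 3/8 -> 3/4 = 1
β <-> α = 3/4 <-> 3/8 = 3/8
(α -> β) <-> (β <-> α) = 1 <-> 3/8 = 3/8
β -> β = 3/4 -> 3/4 = 1
((α -> β) <-> (β <-> α)) -> (β -> β) = 3/8 -> 1 = 1
((α <-> β) <-> (α <-> (α -> α))) -> (((α -> β) <-> (β <-> α)) -> (β -> β)) = 1 -> 1 = 1
α <-> α = 3/8 <-> 3/8 = 1
(α <-> α) -> α = 1 -> 3/8 = 3/8
β <-> ((α <-> α) -> α) = 3/4 <-> 3/8 = 3/8
(((α <-> β) <-> (α <-> (α -> α))) -> (((α -> β) <-> (β <-> α)) -> (β -> β))) <-> (β <-> ((α <-> α) -> α)) = 1 <-> 3/8 = 3/8

3/8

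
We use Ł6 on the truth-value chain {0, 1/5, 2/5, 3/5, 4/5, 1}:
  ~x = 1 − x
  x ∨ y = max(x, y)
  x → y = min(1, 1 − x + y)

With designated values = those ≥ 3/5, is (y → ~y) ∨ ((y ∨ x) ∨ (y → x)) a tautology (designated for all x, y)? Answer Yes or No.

At x = 0, y = 3/5, for instance:
~y = ~3/5 = 2/5
y → ~y = 3/5 → 2/5 = 4/5
y ∨ x = 3/5 ∨ 0 = 3/5
y → x = 3/5 → 0 = 2/5
(y ∨ x) ∨ (y → x) = 3/5 ∨ 2/5 = 3/5
(y → ~y) ∨ ((y ∨ x) ∨ (y → x)) = 4/5 ∨ 3/5 = 4/5
and checking the remaining 35 assignments likewise gives ≥ 3/5 in every case.

Yes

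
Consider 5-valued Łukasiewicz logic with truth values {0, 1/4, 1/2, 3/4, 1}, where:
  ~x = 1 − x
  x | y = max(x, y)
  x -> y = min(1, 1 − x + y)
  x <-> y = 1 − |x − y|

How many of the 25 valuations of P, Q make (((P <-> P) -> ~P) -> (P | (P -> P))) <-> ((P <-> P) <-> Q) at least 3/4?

value 1: 5 assignments (counts)
value 3/4: 5 assignments (counts)
value 1/2: 5 assignments
value 1/4: 5 assignments
value 0: 5 assignments
So 10 of the 25 assignments meet the threshold.

10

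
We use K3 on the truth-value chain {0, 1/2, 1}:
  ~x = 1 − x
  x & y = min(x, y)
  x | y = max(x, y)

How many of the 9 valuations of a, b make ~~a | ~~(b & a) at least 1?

a = 0, b = 0 ↦ 0  <
a = 0, b = 1/2 ↦ 0  <
a = 0, b = 1 ↦ 0  <
a = 1/2, b = 0 ↦ 1/2  <
a = 1/2, b = 1/2 ↦ 1/2  <
a = 1/2, b = 1 ↦ 1/2  <
a = 1, b = 0 ↦ 1  ≥
a = 1, b = 1/2 ↦ 1  ≥
a = 1, b = 1 ↦ 1  ≥
So 3 of the 9 assignments meet the threshold.

3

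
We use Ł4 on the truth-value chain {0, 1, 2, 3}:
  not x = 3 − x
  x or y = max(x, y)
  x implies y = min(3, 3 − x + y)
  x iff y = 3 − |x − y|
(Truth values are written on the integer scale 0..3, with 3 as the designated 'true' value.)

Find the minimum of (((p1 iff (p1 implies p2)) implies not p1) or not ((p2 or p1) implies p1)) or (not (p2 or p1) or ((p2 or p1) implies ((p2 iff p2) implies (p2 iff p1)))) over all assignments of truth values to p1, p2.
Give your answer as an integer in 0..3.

2

Take p1 = 2, p2 = 0:
p1 implies p2 = 2 implies 0 = 1
p1 iff (p1 implies p2) = 2 iff 1 = 2
not p1 = not 2 = 1
(p1 iff (p1 implies p2)) implies not p1 = 2 implies 1 = 2
p2 or p1 = 0 or 2 = 2
(p2 or p1) implies p1 = 2 implies 2 = 3
not ((p2 or p1) implies p1) = not 3 = 0
((p1 iff (p1 implies p2)) implies not p1) or not ((p2 or p1) implies p1) = 2 or 0 = 2
p2 or p1 = 0 or 2 = 2
not (p2 or p1) = not 2 = 1
p2 or p1 = 0 or 2 = 2
p2 iff p2 = 0 iff 0 = 3
p2 iff p1 = 0 iff 2 = 1
(p2 iff p2) implies (p2 iff p1) = 3 implies 1 = 1
(p2 or p1) implies ((p2 iff p2) implies (p2 iff p1)) = 2 implies 1 = 2
not (p2 or p1) or ((p2 or p1) implies ((p2 iff p2) implies (p2 iff p1))) = 1 or 2 = 2
(((p1 iff (p1 implies p2)) implies not p1) or not ((p2 or p1) implies p1)) or (not (p2 or p1) or ((p2 or p1) implies ((p2 iff p2) implies (p2 iff p1)))) = 2 or 2 = 2
No assignment yields a value below 2, so this is the minimum.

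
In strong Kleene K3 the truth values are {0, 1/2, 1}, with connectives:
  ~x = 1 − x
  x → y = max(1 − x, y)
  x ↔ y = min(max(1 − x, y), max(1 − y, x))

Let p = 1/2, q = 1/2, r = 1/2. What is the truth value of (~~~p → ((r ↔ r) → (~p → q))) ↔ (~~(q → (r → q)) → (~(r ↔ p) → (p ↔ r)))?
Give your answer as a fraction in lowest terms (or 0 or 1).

~p = ~1/2 = 1/2
~~p = ~1/2 = 1/2
~~~p = ~1/2 = 1/2
r ↔ r = 1/2 ↔ 1/2 = 1/2
~p = ~1/2 = 1/2
~p → q = 1/2 → 1/2 = 1/2
(r ↔ r) → (~p → q) = 1/2 → 1/2 = 1/2
~~~p → ((r ↔ r) → (~p → q)) = 1/2 → 1/2 = 1/2
r → q = 1/2 → 1/2 = 1/2
q → (r → q) = 1/2 → 1/2 = 1/2
~(q → (r → q)) = ~1/2 = 1/2
~~(q → (r → q)) = ~1/2 = 1/2
r ↔ p = 1/2 ↔ 1/2 = 1/2
~(r ↔ p) = ~1/2 = 1/2
p ↔ r = 1/2 ↔ 1/2 = 1/2
~(r ↔ p) → (p ↔ r) = 1/2 → 1/2 = 1/2
~~(q → (r → q)) → (~(r ↔ p) → (p ↔ r)) = 1/2 → 1/2 = 1/2
(~~~p → ((r ↔ r) → (~p → q))) ↔ (~~(q → (r → q)) → (~(r ↔ p) → (p ↔ r))) = 1/2 ↔ 1/2 = 1/2

1/2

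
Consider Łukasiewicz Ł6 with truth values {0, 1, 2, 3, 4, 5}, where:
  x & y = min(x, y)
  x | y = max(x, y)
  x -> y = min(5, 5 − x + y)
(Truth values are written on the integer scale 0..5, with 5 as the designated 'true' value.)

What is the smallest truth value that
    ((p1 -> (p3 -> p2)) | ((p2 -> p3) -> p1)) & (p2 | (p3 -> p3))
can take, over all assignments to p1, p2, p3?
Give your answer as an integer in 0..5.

3

Take p1 = 2, p2 = 0, p3 = 5:
p3 -> p2 = 5 -> 0 = 0
p1 -> (p3 -> p2) = 2 -> 0 = 3
p2 -> p3 = 0 -> 5 = 5
(p2 -> p3) -> p1 = 5 -> 2 = 2
(p1 -> (p3 -> p2)) | ((p2 -> p3) -> p1) = 3 | 2 = 3
p3 -> p3 = 5 -> 5 = 5
p2 | (p3 -> p3) = 0 | 5 = 5
((p1 -> (p3 -> p2)) | ((p2 -> p3) -> p1)) & (p2 | (p3 -> p3)) = 3 & 5 = 3
No assignment yields a value below 3, so this is the minimum.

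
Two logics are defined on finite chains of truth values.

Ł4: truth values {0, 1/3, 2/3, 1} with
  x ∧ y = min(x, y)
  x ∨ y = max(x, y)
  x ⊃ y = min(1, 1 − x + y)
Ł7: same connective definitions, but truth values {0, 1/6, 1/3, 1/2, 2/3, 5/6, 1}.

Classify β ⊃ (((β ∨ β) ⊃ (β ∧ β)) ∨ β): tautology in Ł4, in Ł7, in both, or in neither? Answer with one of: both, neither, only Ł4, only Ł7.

In Ł4: every assignment gives 1 — tautology.
In Ł7: every assignment gives 1 — tautology.

both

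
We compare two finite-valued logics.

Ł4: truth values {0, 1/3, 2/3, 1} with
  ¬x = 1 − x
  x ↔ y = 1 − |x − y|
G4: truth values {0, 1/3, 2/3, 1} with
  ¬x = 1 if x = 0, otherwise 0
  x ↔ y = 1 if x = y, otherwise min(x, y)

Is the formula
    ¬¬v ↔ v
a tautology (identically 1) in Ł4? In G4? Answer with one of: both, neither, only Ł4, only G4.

only Ł4

In Ł4: every assignment gives 1 — tautology.
In G4: at v = 1/3 the value is 1/3 — not a tautology.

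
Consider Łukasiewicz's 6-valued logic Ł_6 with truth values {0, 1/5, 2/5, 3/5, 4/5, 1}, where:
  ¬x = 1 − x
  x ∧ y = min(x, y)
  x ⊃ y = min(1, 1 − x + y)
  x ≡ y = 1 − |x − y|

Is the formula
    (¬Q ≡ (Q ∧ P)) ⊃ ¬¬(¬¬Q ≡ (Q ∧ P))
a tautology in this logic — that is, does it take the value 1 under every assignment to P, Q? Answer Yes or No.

No

Counterexample: take P = 0, Q = 3/5.
¬Q = ¬3/5 = 2/5
Q ∧ P = 3/5 ∧ 0 = 0
¬Q ≡ (Q ∧ P) = 2/5 ≡ 0 = 3/5
¬Q = ¬3/5 = 2/5
¬¬Q = ¬2/5 = 3/5
Q ∧ P = 3/5 ∧ 0 = 0
¬¬Q ≡ (Q ∧ P) = 3/5 ≡ 0 = 2/5
¬(¬¬Q ≡ (Q ∧ P)) = ¬2/5 = 3/5
¬¬(¬¬Q ≡ (Q ∧ P)) = ¬3/5 = 2/5
(¬Q ≡ (Q ∧ P)) ⊃ ¬¬(¬¬Q ≡ (Q ∧ P)) = 3/5 ⊃ 2/5 = 4/5
This gives 4/5 ≠ 1.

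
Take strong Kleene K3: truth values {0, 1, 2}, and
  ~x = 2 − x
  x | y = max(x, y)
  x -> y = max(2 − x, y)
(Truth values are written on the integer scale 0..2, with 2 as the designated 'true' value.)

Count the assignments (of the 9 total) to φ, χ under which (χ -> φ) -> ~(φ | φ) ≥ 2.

3

φ = 0, χ = 0 ↦ 2  ≥
φ = 0, χ = 1 ↦ 2  ≥
φ = 0, χ = 2 ↦ 2  ≥
φ = 1, χ = 0 ↦ 1  <
φ = 1, χ = 1 ↦ 1  <
φ = 1, χ = 2 ↦ 1  <
φ = 2, χ = 0 ↦ 0  <
φ = 2, χ = 1 ↦ 0  <
φ = 2, χ = 2 ↦ 0  <
So 3 of the 9 assignments meet the threshold.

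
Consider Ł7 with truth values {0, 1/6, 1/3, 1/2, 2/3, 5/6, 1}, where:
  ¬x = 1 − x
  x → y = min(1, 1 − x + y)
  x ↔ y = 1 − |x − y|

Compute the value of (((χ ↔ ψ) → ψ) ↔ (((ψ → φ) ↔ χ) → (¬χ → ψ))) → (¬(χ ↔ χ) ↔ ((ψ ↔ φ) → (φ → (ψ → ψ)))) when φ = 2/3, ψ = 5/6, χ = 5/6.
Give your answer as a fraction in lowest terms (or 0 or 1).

1/6

χ ↔ ψ = 5/6 ↔ 5/6 = 1
(χ ↔ ψ) → ψ = 1 → 5/6 = 5/6
ψ → φ = 5/6 → 2/3 = 5/6
(ψ → φ) ↔ χ = 5/6 ↔ 5/6 = 1
¬χ = ¬5/6 = 1/6
¬χ → ψ = 1/6 → 5/6 = 1
((ψ → φ) ↔ χ) → (¬χ → ψ) = 1 → 1 = 1
((χ ↔ ψ) → ψ) ↔ (((ψ → φ) ↔ χ) → (¬χ → ψ)) = 5/6 ↔ 1 = 5/6
χ ↔ χ = 5/6 ↔ 5/6 = 1
¬(χ ↔ χ) = ¬1 = 0
ψ ↔ φ = 5/6 ↔ 2/3 = 5/6
ψ → ψ = 5/6 → 5/6 = 1
φ → (ψ → ψ) = 2/3 → 1 = 1
(ψ ↔ φ) → (φ → (ψ → ψ)) = 5/6 → 1 = 1
¬(χ ↔ χ) ↔ ((ψ ↔ φ) → (φ → (ψ → ψ))) = 0 ↔ 1 = 0
(((χ ↔ ψ) → ψ) ↔ (((ψ → φ) ↔ χ) → (¬χ → ψ))) → (¬(χ ↔ χ) ↔ ((ψ ↔ φ) → (φ → (ψ → ψ)))) = 5/6 → 0 = 1/6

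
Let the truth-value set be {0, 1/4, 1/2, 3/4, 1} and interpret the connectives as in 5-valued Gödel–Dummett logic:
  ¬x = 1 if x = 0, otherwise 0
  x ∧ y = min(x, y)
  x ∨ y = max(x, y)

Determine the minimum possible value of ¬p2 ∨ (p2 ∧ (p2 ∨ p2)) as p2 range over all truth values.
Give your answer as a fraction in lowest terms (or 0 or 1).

1/4

Take p2 = 1/4:
¬p2 = ¬1/4 = 0
p2 ∨ p2 = 1/4 ∨ 1/4 = 1/4
p2 ∧ (p2 ∨ p2) = 1/4 ∧ 1/4 = 1/4
¬p2 ∨ (p2 ∧ (p2 ∨ p2)) = 0 ∨ 1/4 = 1/4
No assignment yields a value below 1/4, so this is the minimum.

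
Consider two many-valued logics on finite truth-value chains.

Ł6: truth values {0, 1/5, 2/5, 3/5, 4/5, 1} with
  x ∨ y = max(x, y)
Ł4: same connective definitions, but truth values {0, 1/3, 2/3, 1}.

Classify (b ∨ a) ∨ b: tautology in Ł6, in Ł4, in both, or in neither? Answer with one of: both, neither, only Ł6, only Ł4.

In Ł6: at a = 0, b = 0 the value is 0 — not a tautology.
In Ł4: at a = 0, b = 0 the value is 0 — not a tautology.

neither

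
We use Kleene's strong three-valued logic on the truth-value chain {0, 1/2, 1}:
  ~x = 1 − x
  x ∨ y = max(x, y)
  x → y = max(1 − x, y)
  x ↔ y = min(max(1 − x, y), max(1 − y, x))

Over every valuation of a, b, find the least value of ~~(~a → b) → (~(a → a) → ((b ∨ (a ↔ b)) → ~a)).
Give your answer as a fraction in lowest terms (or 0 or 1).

Take a = 1/2, b = 0:
~a = ~1/2 = 1/2
~a → b = 1/2 → 0 = 1/2
~(~a → b) = ~1/2 = 1/2
~~(~a → b) = ~1/2 = 1/2
a → a = 1/2 → 1/2 = 1/2
~(a → a) = ~1/2 = 1/2
a ↔ b = 1/2 ↔ 0 = 1/2
b ∨ (a ↔ b) = 0 ∨ 1/2 = 1/2
~a = ~1/2 = 1/2
(b ∨ (a ↔ b)) → ~a = 1/2 → 1/2 = 1/2
~(a → a) → ((b ∨ (a ↔ b)) → ~a) = 1/2 → 1/2 = 1/2
~~(~a → b) → (~(a → a) → ((b ∨ (a ↔ b)) → ~a)) = 1/2 → 1/2 = 1/2
No assignment yields a value below 1/2, so this is the minimum.

1/2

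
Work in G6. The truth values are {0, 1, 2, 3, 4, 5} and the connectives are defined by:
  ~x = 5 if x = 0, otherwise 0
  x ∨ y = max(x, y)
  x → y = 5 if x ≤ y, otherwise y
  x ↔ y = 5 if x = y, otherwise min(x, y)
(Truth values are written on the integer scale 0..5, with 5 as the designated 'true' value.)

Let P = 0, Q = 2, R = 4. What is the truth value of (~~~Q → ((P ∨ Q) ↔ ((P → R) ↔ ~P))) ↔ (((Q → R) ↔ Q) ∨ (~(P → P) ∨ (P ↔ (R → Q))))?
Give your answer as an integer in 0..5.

2

~Q = ~2 = 0
~~Q = ~0 = 5
~~~Q = ~5 = 0
P ∨ Q = 0 ∨ 2 = 2
P → R = 0 → 4 = 5
~P = ~0 = 5
(P → R) ↔ ~P = 5 ↔ 5 = 5
(P ∨ Q) ↔ ((P → R) ↔ ~P) = 2 ↔ 5 = 2
~~~Q → ((P ∨ Q) ↔ ((P → R) ↔ ~P)) = 0 → 2 = 5
Q → R = 2 → 4 = 5
(Q → R) ↔ Q = 5 ↔ 2 = 2
P → P = 0 → 0 = 5
~(P → P) = ~5 = 0
R → Q = 4 → 2 = 2
P ↔ (R → Q) = 0 ↔ 2 = 0
~(P → P) ∨ (P ↔ (R → Q)) = 0 ∨ 0 = 0
((Q → R) ↔ Q) ∨ (~(P → P) ∨ (P ↔ (R → Q))) = 2 ∨ 0 = 2
(~~~Q → ((P ∨ Q) ↔ ((P → R) ↔ ~P))) ↔ (((Q → R) ↔ Q) ∨ (~(P → P) ∨ (P ↔ (R → Q)))) = 5 ↔ 2 = 2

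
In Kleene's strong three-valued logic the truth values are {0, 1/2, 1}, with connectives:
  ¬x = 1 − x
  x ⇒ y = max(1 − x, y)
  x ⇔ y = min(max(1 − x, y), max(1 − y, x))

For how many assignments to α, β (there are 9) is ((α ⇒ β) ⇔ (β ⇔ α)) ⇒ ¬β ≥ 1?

4

α = 0, β = 0 ↦ 1  ≥
α = 0, β = 1/2 ↦ 1/2  <
α = 0, β = 1 ↦ 1  ≥
α = 1/2, β = 0 ↦ 1  ≥
α = 1/2, β = 1/2 ↦ 1/2  <
α = 1/2, β = 1 ↦ 1/2  <
α = 1, β = 0 ↦ 1  ≥
α = 1, β = 1/2 ↦ 1/2  <
α = 1, β = 1 ↦ 0  <
So 4 of the 9 assignments meet the threshold.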